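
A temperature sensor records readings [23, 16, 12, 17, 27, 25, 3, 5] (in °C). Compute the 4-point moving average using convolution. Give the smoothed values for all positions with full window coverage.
4-point moving average kernel = [1, 1, 1, 1]. Apply in 'valid' mode (full window coverage): avg[0] = (23 + 16 + 12 + 17) / 4 = 17.0; avg[1] = (16 + 12 + 17 + 27) / 4 = 18.0; avg[2] = (12 + 17 + 27 + 25) / 4 = 20.25; avg[3] = (17 + 27 + 25 + 3) / 4 = 18.0; avg[4] = (27 + 25 + 3 + 5) / 4 = 15.0. Smoothed values: [17.0, 18.0, 20.25, 18.0, 15.0]

[17.0, 18.0, 20.25, 18.0, 15.0]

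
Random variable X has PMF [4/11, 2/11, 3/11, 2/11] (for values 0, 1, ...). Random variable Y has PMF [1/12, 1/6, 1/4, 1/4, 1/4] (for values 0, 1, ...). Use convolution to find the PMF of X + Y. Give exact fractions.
P(X+Y=k) = Σ_i P(X=i)·P(Y=k-i) — a convolution of [4/11, 2/11, 3/11, 2/11] and [1/12, 1/6, 1/4, 1/4, 1/4]. P(X+Y=0) = (4/11)×(1/12) = 1/33; P(X+Y=1) = (4/11)×(1/6) + (2/11)×(1/12) = 2/33 + 1/66 = 5/66; P(X+Y=2) = (4/11)×(1/4) + (2/11)×(1/6) + (3/11)×(1/12) = 1/11 + 1/33 + 1/44 = 19/132; P(X+Y=3) = (4/11)×(1/4) + (2/11)×(1/4) + (3/11)×(1/6) + (2/11)×(1/12) = 1/11 + 1/22 + 1/22 + 1/66 = 13/66; P(X+Y=4) = (4/11)×(1/4) + (2/11)×(1/4) + (3/11)×(1/4) + (2/11)×(1/6) = 1/11 + 1/22 + 3/44 + 1/33 = 31/132; P(X+Y=5) = (2/11)×(1/4) + (3/11)×(1/4) + (2/11)×(1/4) = 1/22 + 3/44 + 1/22 = 7/44; P(X+Y=6) = (3/11)×(1/4) + (2/11)×(1/4) = 3/44 + 1/22 = 5/44; P(X+Y=7) = (2/11)×(1/4) = 1/22. PMF: [1/33, 5/66, 19/132, 13/66, 31/132, 7/44, 5/44, 1/22] (sums to 1 ✓)

[1/33, 5/66, 19/132, 13/66, 31/132, 7/44, 5/44, 1/22]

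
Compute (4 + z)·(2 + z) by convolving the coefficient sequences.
Ascending coefficients: a = [4, 1], b = [2, 1]. c[0] = 4×2 = 8; c[1] = 4×1 + 1×2 = 6; c[2] = 1×1 = 1. Result coefficients: [8, 6, 1] → 8 + 6z + z^2

8 + 6z + z^2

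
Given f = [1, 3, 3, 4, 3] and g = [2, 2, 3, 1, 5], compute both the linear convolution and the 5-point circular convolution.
Linear: y_lin[0] = 1×2 = 2; y_lin[1] = 1×2 + 3×2 = 8; y_lin[2] = 1×3 + 3×2 + 3×2 = 15; y_lin[3] = 1×1 + 3×3 + 3×2 + 4×2 = 24; y_lin[4] = 1×5 + 3×1 + 3×3 + 4×2 + 3×2 = 31; y_lin[5] = 3×5 + 3×1 + 4×3 + 3×2 = 36; y_lin[6] = 3×5 + 4×1 + 3×3 = 28; y_lin[7] = 4×5 + 3×1 = 23; y_lin[8] = 3×5 = 15 → [2, 8, 15, 24, 31, 36, 28, 23, 15]. Circular (length 5): y[0] = 1×2 + 3×5 + 3×1 + 4×3 + 3×2 = 38; y[1] = 1×2 + 3×2 + 3×5 + 4×1 + 3×3 = 36; y[2] = 1×3 + 3×2 + 3×2 + 4×5 + 3×1 = 38; y[3] = 1×1 + 3×3 + 3×2 + 4×2 + 3×5 = 39; y[4] = 1×5 + 3×1 + 3×3 + 4×2 + 3×2 = 31 → [38, 36, 38, 39, 31]

Linear: [2, 8, 15, 24, 31, 36, 28, 23, 15], Circular: [38, 36, 38, 39, 31]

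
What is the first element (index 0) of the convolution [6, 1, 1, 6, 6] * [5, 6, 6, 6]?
Use y[k] = Σ_i a[i]·b[k-i] at k=0. y[0] = 6×5 = 30

30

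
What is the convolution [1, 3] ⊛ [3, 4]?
y[0] = 1×3 = 3; y[1] = 1×4 + 3×3 = 13; y[2] = 3×4 = 12

[3, 13, 12]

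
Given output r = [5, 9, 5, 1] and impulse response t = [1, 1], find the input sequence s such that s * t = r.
Deconvolve r=[5, 9, 5, 1] by t=[1, 1]. Since t[0]=1, solve forward: s[0] = r[0] / 1 = 5; s[1] = (r[1] - 5×1) / 1 = 4; s[2] = (r[2] - 4×1) / 1 = 1. So s = [5, 4, 1]. Check by forward convolution: r[0] = 5×1 = 5; r[1] = 5×1 + 4×1 = 9; r[2] = 4×1 + 1×1 = 5; r[3] = 1×1 = 1

[5, 4, 1]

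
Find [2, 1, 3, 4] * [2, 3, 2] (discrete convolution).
y[0] = 2×2 = 4; y[1] = 2×3 + 1×2 = 8; y[2] = 2×2 + 1×3 + 3×2 = 13; y[3] = 1×2 + 3×3 + 4×2 = 19; y[4] = 3×2 + 4×3 = 18; y[5] = 4×2 = 8

[4, 8, 13, 19, 18, 8]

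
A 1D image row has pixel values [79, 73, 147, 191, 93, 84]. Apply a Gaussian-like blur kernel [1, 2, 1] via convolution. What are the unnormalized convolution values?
Convolve image row [79, 73, 147, 191, 93, 84] with kernel [1, 2, 1]: y[0] = 79×1 = 79; y[1] = 79×2 + 73×1 = 231; y[2] = 79×1 + 73×2 + 147×1 = 372; y[3] = 73×1 + 147×2 + 191×1 = 558; y[4] = 147×1 + 191×2 + 93×1 = 622; y[5] = 191×1 + 93×2 + 84×1 = 461; y[6] = 93×1 + 84×2 = 261; y[7] = 84×1 = 84 → [79, 231, 372, 558, 622, 461, 261, 84]. Normalization factor = sum(kernel) = 4.

[79, 231, 372, 558, 622, 461, 261, 84]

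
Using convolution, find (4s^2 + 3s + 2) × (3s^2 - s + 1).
Ascending coefficients: a = [2, 3, 4], b = [1, -1, 3]. c[0] = 2×1 = 2; c[1] = 2×-1 + 3×1 = 1; c[2] = 2×3 + 3×-1 + 4×1 = 7; c[3] = 3×3 + 4×-1 = 5; c[4] = 4×3 = 12. Result coefficients: [2, 1, 7, 5, 12] → 12s^4 + 5s^3 + 7s^2 + s + 2

12s^4 + 5s^3 + 7s^2 + s + 2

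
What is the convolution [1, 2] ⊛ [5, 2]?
y[0] = 1×5 = 5; y[1] = 1×2 + 2×5 = 12; y[2] = 2×2 = 4

[5, 12, 4]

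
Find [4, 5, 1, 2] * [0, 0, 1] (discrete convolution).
y[0] = 4×0 = 0; y[1] = 4×0 + 5×0 = 0; y[2] = 4×1 + 5×0 + 1×0 = 4; y[3] = 5×1 + 1×0 + 2×0 = 5; y[4] = 1×1 + 2×0 = 1; y[5] = 2×1 = 2

[0, 0, 4, 5, 1, 2]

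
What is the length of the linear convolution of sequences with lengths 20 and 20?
Linear/full convolution length: m + n - 1 = 20 + 20 - 1 = 39

39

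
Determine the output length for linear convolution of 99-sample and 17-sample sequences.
Linear/full convolution length: m + n - 1 = 99 + 17 - 1 = 115

115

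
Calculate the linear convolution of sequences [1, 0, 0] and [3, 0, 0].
y[0] = 1×3 = 3; y[1] = 1×0 + 0×3 = 0; y[2] = 1×0 + 0×0 + 0×3 = 0; y[3] = 0×0 + 0×0 = 0; y[4] = 0×0 = 0

[3, 0, 0, 0, 0]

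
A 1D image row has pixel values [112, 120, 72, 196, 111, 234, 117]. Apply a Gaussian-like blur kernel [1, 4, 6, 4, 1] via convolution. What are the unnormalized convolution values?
Convolve image row [112, 120, 72, 196, 111, 234, 117] with kernel [1, 4, 6, 4, 1]: y[0] = 112×1 = 112; y[1] = 112×4 + 120×1 = 568; y[2] = 112×6 + 120×4 + 72×1 = 1224; y[3] = 112×4 + 120×6 + 72×4 + 196×1 = 1652; y[4] = 112×1 + 120×4 + 72×6 + 196×4 + 111×1 = 1919; y[5] = 120×1 + 72×4 + 196×6 + 111×4 + 234×1 = 2262; y[6] = 72×1 + 196×4 + 111×6 + 234×4 + 117×1 = 2575; y[7] = 196×1 + 111×4 + 234×6 + 117×4 = 2512; y[8] = 111×1 + 234×4 + 117×6 = 1749; y[9] = 234×1 + 117×4 = 702; y[10] = 117×1 = 117 → [112, 568, 1224, 1652, 1919, 2262, 2575, 2512, 1749, 702, 117]. Normalization factor = sum(kernel) = 16.

[112, 568, 1224, 1652, 1919, 2262, 2575, 2512, 1749, 702, 117]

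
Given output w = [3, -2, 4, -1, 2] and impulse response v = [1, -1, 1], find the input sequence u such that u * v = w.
Deconvolve w=[3, -2, 4, -1, 2] by v=[1, -1, 1]. Since v[0]=1, solve forward: u[0] = w[0] / 1 = 3; u[1] = (w[1] - 3×-1) / 1 = 1; u[2] = (w[2] - 1×-1 - 3×1) / 1 = 2. So u = [3, 1, 2]. Check by forward convolution: w[0] = 3×1 = 3; w[1] = 3×-1 + 1×1 = -2; w[2] = 3×1 + 1×-1 + 2×1 = 4; w[3] = 1×1 + 2×-1 = -1; w[4] = 2×1 = 2

[3, 1, 2]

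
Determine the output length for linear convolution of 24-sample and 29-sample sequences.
Linear/full convolution length: m + n - 1 = 24 + 29 - 1 = 52

52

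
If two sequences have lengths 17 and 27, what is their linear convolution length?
Linear/full convolution length: m + n - 1 = 17 + 27 - 1 = 43

43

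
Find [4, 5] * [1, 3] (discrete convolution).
y[0] = 4×1 = 4; y[1] = 4×3 + 5×1 = 17; y[2] = 5×3 = 15

[4, 17, 15]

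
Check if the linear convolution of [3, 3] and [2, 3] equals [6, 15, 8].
Recompute linear convolution of [3, 3] and [2, 3]: y[0] = 3×2 = 6; y[1] = 3×3 + 3×2 = 15; y[2] = 3×3 = 9 → [6, 15, 9]. Compare to given [6, 15, 8]: they differ at index 2: given 8, correct 9, so answer: No

No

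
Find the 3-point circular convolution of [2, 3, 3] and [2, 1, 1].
Use y[k] = Σ_j a[j]·b[(k-j) mod 3]. y[0] = 2×2 + 3×1 + 3×1 = 10; y[1] = 2×1 + 3×2 + 3×1 = 11; y[2] = 2×1 + 3×1 + 3×2 = 11. Result: [10, 11, 11]

[10, 11, 11]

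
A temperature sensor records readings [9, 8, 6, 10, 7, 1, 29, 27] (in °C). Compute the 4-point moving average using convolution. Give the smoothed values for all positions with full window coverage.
4-point moving average kernel = [1, 1, 1, 1]. Apply in 'valid' mode (full window coverage): avg[0] = (9 + 8 + 6 + 10) / 4 = 8.25; avg[1] = (8 + 6 + 10 + 7) / 4 = 7.75; avg[2] = (6 + 10 + 7 + 1) / 4 = 6.0; avg[3] = (10 + 7 + 1 + 29) / 4 = 11.75; avg[4] = (7 + 1 + 29 + 27) / 4 = 16.0. Smoothed values: [8.25, 7.75, 6.0, 11.75, 16.0]

[8.25, 7.75, 6.0, 11.75, 16.0]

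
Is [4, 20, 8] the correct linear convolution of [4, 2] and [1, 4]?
Recompute linear convolution of [4, 2] and [1, 4]: y[0] = 4×1 = 4; y[1] = 4×4 + 2×1 = 18; y[2] = 2×4 = 8 → [4, 18, 8]. Compare to given [4, 20, 8]: they differ at index 1: given 20, correct 18, so answer: No

No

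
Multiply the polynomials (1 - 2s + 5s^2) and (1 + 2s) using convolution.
Ascending coefficients: a = [1, -2, 5], b = [1, 2]. c[0] = 1×1 = 1; c[1] = 1×2 + -2×1 = 0; c[2] = -2×2 + 5×1 = 1; c[3] = 5×2 = 10. Result coefficients: [1, 0, 1, 10] → 1 + s^2 + 10s^3

1 + s^2 + 10s^3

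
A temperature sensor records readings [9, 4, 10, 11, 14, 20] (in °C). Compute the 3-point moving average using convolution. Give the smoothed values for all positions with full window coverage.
3-point moving average kernel = [1, 1, 1]. Apply in 'valid' mode (full window coverage): avg[0] = (9 + 4 + 10) / 3 = 7.67; avg[1] = (4 + 10 + 11) / 3 = 8.33; avg[2] = (10 + 11 + 14) / 3 = 11.67; avg[3] = (11 + 14 + 20) / 3 = 15.0. Smoothed values: [7.67, 8.33, 11.67, 15.0]

[7.67, 8.33, 11.67, 15.0]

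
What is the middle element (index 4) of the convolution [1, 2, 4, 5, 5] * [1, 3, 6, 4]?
Use y[k] = Σ_i a[i]·b[k-i] at k=4. y[4] = 2×4 + 4×6 + 5×3 + 5×1 = 52

52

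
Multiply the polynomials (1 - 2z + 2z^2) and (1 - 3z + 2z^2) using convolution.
Ascending coefficients: a = [1, -2, 2], b = [1, -3, 2]. c[0] = 1×1 = 1; c[1] = 1×-3 + -2×1 = -5; c[2] = 1×2 + -2×-3 + 2×1 = 10; c[3] = -2×2 + 2×-3 = -10; c[4] = 2×2 = 4. Result coefficients: [1, -5, 10, -10, 4] → 1 - 5z + 10z^2 - 10z^3 + 4z^4

1 - 5z + 10z^2 - 10z^3 + 4z^4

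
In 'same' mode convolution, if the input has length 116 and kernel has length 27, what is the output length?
'Same' mode returns an output with the same length as the input: 116

116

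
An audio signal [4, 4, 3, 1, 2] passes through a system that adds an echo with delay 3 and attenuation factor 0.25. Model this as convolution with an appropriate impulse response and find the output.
Direct-path + delayed-attenuated-path model → impulse response h = [1, 0, 0, 0.25] (1 at lag 0, 0.25 at lag 3). Output y[n] = x[n] + 0.25·x[n - 3] (with x[n] = 0 outside 0..4): y[0] = 4 + 0.25×0 = 4; y[1] = 4 + 0.25×0 = 4; y[2] = 3 + 0.25×0 = 3; y[3] = 1 + 0.25×4 = 2.0; y[4] = 2 + 0.25×4 = 3.0; y[5] = 0 + 0.25×3 = 0.75; y[6] = 0 + 0.25×1 = 0.25; y[7] = 0 + 0.25×2 = 0.5. So y = [4, 4, 3, 2.0, 3.0, 0.75, 0.25, 0.5]

[4, 4, 3, 2.0, 3.0, 0.75, 0.25, 0.5]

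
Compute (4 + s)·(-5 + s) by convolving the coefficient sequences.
Ascending coefficients: a = [4, 1], b = [-5, 1]. c[0] = 4×-5 = -20; c[1] = 4×1 + 1×-5 = -1; c[2] = 1×1 = 1. Result coefficients: [-20, -1, 1] → -20 - s + s^2

-20 - s + s^2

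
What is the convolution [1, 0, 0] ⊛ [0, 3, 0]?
y[0] = 1×0 = 0; y[1] = 1×3 + 0×0 = 3; y[2] = 1×0 + 0×3 + 0×0 = 0; y[3] = 0×0 + 0×3 = 0; y[4] = 0×0 = 0

[0, 3, 0, 0, 0]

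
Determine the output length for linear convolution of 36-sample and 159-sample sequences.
Linear/full convolution length: m + n - 1 = 36 + 159 - 1 = 194

194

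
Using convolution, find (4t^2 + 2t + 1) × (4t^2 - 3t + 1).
Ascending coefficients: a = [1, 2, 4], b = [1, -3, 4]. c[0] = 1×1 = 1; c[1] = 1×-3 + 2×1 = -1; c[2] = 1×4 + 2×-3 + 4×1 = 2; c[3] = 2×4 + 4×-3 = -4; c[4] = 4×4 = 16. Result coefficients: [1, -1, 2, -4, 16] → 16t^4 - 4t^3 + 2t^2 - t + 1

16t^4 - 4t^3 + 2t^2 - t + 1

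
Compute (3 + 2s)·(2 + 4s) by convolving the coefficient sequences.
Ascending coefficients: a = [3, 2], b = [2, 4]. c[0] = 3×2 = 6; c[1] = 3×4 + 2×2 = 16; c[2] = 2×4 = 8. Result coefficients: [6, 16, 8] → 6 + 16s + 8s^2

6 + 16s + 8s^2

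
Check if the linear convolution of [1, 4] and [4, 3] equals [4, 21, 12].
Recompute linear convolution of [1, 4] and [4, 3]: y[0] = 1×4 = 4; y[1] = 1×3 + 4×4 = 19; y[2] = 4×3 = 12 → [4, 19, 12]. Compare to given [4, 21, 12]: they differ at index 1: given 21, correct 19, so answer: No

No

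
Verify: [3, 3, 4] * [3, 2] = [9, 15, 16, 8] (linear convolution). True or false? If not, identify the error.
Recompute linear convolution of [3, 3, 4] and [3, 2]: y[0] = 3×3 = 9; y[1] = 3×2 + 3×3 = 15; y[2] = 3×2 + 4×3 = 18; y[3] = 4×2 = 8 → [9, 15, 18, 8]. Compare to given [9, 15, 16, 8]: they differ at index 2: given 16, correct 18, so answer: No

No. Error at index 2: given 16, correct 18.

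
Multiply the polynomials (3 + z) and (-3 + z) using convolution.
Ascending coefficients: a = [3, 1], b = [-3, 1]. c[0] = 3×-3 = -9; c[1] = 3×1 + 1×-3 = 0; c[2] = 1×1 = 1. Result coefficients: [-9, 0, 1] → -9 + z^2

-9 + z^2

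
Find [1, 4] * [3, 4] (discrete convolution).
y[0] = 1×3 = 3; y[1] = 1×4 + 4×3 = 16; y[2] = 4×4 = 16

[3, 16, 16]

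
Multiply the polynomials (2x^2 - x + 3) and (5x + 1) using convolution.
Ascending coefficients: a = [3, -1, 2], b = [1, 5]. c[0] = 3×1 = 3; c[1] = 3×5 + -1×1 = 14; c[2] = -1×5 + 2×1 = -3; c[3] = 2×5 = 10. Result coefficients: [3, 14, -3, 10] → 10x^3 - 3x^2 + 14x + 3

10x^3 - 3x^2 + 14x + 3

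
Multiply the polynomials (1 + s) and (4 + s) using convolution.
Ascending coefficients: a = [1, 1], b = [4, 1]. c[0] = 1×4 = 4; c[1] = 1×1 + 1×4 = 5; c[2] = 1×1 = 1. Result coefficients: [4, 5, 1] → 4 + 5s + s^2

4 + 5s + s^2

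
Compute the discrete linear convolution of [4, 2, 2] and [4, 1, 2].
y[0] = 4×4 = 16; y[1] = 4×1 + 2×4 = 12; y[2] = 4×2 + 2×1 + 2×4 = 18; y[3] = 2×2 + 2×1 = 6; y[4] = 2×2 = 4

[16, 12, 18, 6, 4]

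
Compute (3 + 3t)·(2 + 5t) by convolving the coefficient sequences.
Ascending coefficients: a = [3, 3], b = [2, 5]. c[0] = 3×2 = 6; c[1] = 3×5 + 3×2 = 21; c[2] = 3×5 = 15. Result coefficients: [6, 21, 15] → 6 + 21t + 15t^2

6 + 21t + 15t^2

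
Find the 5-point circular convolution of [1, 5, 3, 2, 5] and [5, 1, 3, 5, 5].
Use y[k] = Σ_j u[j]·v[(k-j) mod 5]. y[0] = 1×5 + 5×5 + 3×5 + 2×3 + 5×1 = 56; y[1] = 1×1 + 5×5 + 3×5 + 2×5 + 5×3 = 66; y[2] = 1×3 + 5×1 + 3×5 + 2×5 + 5×5 = 58; y[3] = 1×5 + 5×3 + 3×1 + 2×5 + 5×5 = 58; y[4] = 1×5 + 5×5 + 3×3 + 2×1 + 5×5 = 66. Result: [56, 66, 58, 58, 66]

[56, 66, 58, 58, 66]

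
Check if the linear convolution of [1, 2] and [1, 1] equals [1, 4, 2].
Recompute linear convolution of [1, 2] and [1, 1]: y[0] = 1×1 = 1; y[1] = 1×1 + 2×1 = 3; y[2] = 2×1 = 2 → [1, 3, 2]. Compare to given [1, 4, 2]: they differ at index 1: given 4, correct 3, so answer: No

No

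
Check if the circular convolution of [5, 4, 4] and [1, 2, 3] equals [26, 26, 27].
Recompute circular convolution of [5, 4, 4] and [1, 2, 3]: y[0] = 5×1 + 4×3 + 4×2 = 25; y[1] = 5×2 + 4×1 + 4×3 = 26; y[2] = 5×3 + 4×2 + 4×1 = 27 → [25, 26, 27]. Compare to given [26, 26, 27]: they differ at index 0: given 26, correct 25, so answer: No

No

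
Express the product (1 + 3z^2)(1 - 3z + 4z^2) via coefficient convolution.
Ascending coefficients: a = [1, 0, 3], b = [1, -3, 4]. c[0] = 1×1 = 1; c[1] = 1×-3 + 0×1 = -3; c[2] = 1×4 + 0×-3 + 3×1 = 7; c[3] = 0×4 + 3×-3 = -9; c[4] = 3×4 = 12. Result coefficients: [1, -3, 7, -9, 12] → 1 - 3z + 7z^2 - 9z^3 + 12z^4

1 - 3z + 7z^2 - 9z^3 + 12z^4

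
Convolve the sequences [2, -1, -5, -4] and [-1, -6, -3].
y[0] = 2×-1 = -2; y[1] = 2×-6 + -1×-1 = -11; y[2] = 2×-3 + -1×-6 + -5×-1 = 5; y[3] = -1×-3 + -5×-6 + -4×-1 = 37; y[4] = -5×-3 + -4×-6 = 39; y[5] = -4×-3 = 12

[-2, -11, 5, 37, 39, 12]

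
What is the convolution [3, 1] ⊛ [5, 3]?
y[0] = 3×5 = 15; y[1] = 3×3 + 1×5 = 14; y[2] = 1×3 = 3

[15, 14, 3]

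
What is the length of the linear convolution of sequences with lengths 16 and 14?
Linear/full convolution length: m + n - 1 = 16 + 14 - 1 = 29

29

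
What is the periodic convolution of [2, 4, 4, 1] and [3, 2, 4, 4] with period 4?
Use y[k] = Σ_j f[j]·g[(k-j) mod 4]. y[0] = 2×3 + 4×4 + 4×4 + 1×2 = 40; y[1] = 2×2 + 4×3 + 4×4 + 1×4 = 36; y[2] = 2×4 + 4×2 + 4×3 + 1×4 = 32; y[3] = 2×4 + 4×4 + 4×2 + 1×3 = 35. Result: [40, 36, 32, 35]

[40, 36, 32, 35]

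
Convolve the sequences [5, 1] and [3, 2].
y[0] = 5×3 = 15; y[1] = 5×2 + 1×3 = 13; y[2] = 1×2 = 2

[15, 13, 2]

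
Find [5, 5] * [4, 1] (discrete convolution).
y[0] = 5×4 = 20; y[1] = 5×1 + 5×4 = 25; y[2] = 5×1 = 5

[20, 25, 5]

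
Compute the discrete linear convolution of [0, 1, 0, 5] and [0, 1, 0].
y[0] = 0×0 = 0; y[1] = 0×1 + 1×0 = 0; y[2] = 0×0 + 1×1 + 0×0 = 1; y[3] = 1×0 + 0×1 + 5×0 = 0; y[4] = 0×0 + 5×1 = 5; y[5] = 5×0 = 0

[0, 0, 1, 0, 5, 0]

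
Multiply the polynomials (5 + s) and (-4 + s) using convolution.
Ascending coefficients: a = [5, 1], b = [-4, 1]. c[0] = 5×-4 = -20; c[1] = 5×1 + 1×-4 = 1; c[2] = 1×1 = 1. Result coefficients: [-20, 1, 1] → -20 + s + s^2

-20 + s + s^2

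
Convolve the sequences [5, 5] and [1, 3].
y[0] = 5×1 = 5; y[1] = 5×3 + 5×1 = 20; y[2] = 5×3 = 15

[5, 20, 15]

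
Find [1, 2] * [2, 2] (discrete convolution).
y[0] = 1×2 = 2; y[1] = 1×2 + 2×2 = 6; y[2] = 2×2 = 4

[2, 6, 4]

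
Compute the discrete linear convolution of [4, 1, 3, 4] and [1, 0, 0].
y[0] = 4×1 = 4; y[1] = 4×0 + 1×1 = 1; y[2] = 4×0 + 1×0 + 3×1 = 3; y[3] = 1×0 + 3×0 + 4×1 = 4; y[4] = 3×0 + 4×0 = 0; y[5] = 4×0 = 0

[4, 1, 3, 4, 0, 0]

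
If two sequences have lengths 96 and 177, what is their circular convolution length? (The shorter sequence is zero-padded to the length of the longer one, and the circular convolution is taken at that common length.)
Circular convolution (zero-padding the shorter input) has length max(m, n) = max(96, 177) = 177

177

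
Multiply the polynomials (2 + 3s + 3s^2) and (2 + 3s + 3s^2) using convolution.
Ascending coefficients: a = [2, 3, 3], b = [2, 3, 3]. c[0] = 2×2 = 4; c[1] = 2×3 + 3×2 = 12; c[2] = 2×3 + 3×3 + 3×2 = 21; c[3] = 3×3 + 3×3 = 18; c[4] = 3×3 = 9. Result coefficients: [4, 12, 21, 18, 9] → 4 + 12s + 21s^2 + 18s^3 + 9s^4

4 + 12s + 21s^2 + 18s^3 + 9s^4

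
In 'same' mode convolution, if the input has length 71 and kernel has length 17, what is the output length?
'Same' mode returns an output with the same length as the input: 71

71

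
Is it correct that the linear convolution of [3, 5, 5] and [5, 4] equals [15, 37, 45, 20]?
Recompute linear convolution of [3, 5, 5] and [5, 4]: y[0] = 3×5 = 15; y[1] = 3×4 + 5×5 = 37; y[2] = 5×4 + 5×5 = 45; y[3] = 5×4 = 20 → [15, 37, 45, 20]. Given [15, 37, 45, 20] matches, so answer: Yes

Yes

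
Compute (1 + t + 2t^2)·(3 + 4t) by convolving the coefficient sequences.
Ascending coefficients: a = [1, 1, 2], b = [3, 4]. c[0] = 1×3 = 3; c[1] = 1×4 + 1×3 = 7; c[2] = 1×4 + 2×3 = 10; c[3] = 2×4 = 8. Result coefficients: [3, 7, 10, 8] → 3 + 7t + 10t^2 + 8t^3

3 + 7t + 10t^2 + 8t^3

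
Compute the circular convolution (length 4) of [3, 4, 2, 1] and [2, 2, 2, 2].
Use y[k] = Σ_j s[j]·t[(k-j) mod 4]. y[0] = 3×2 + 4×2 + 2×2 + 1×2 = 20; y[1] = 3×2 + 4×2 + 2×2 + 1×2 = 20; y[2] = 3×2 + 4×2 + 2×2 + 1×2 = 20; y[3] = 3×2 + 4×2 + 2×2 + 1×2 = 20. Result: [20, 20, 20, 20]

[20, 20, 20, 20]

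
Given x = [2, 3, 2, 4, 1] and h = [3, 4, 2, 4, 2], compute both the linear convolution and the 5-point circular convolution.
Linear: y_lin[0] = 2×3 = 6; y_lin[1] = 2×4 + 3×3 = 17; y_lin[2] = 2×2 + 3×4 + 2×3 = 22; y_lin[3] = 2×4 + 3×2 + 2×4 + 4×3 = 34; y_lin[4] = 2×2 + 3×4 + 2×2 + 4×4 + 1×3 = 39; y_lin[5] = 3×2 + 2×4 + 4×2 + 1×4 = 26; y_lin[6] = 2×2 + 4×4 + 1×2 = 22; y_lin[7] = 4×2 + 1×4 = 12; y_lin[8] = 1×2 = 2 → [6, 17, 22, 34, 39, 26, 22, 12, 2]. Circular (length 5): y[0] = 2×3 + 3×2 + 2×4 + 4×2 + 1×4 = 32; y[1] = 2×4 + 3×3 + 2×2 + 4×4 + 1×2 = 39; y[2] = 2×2 + 3×4 + 2×3 + 4×2 + 1×4 = 34; y[3] = 2×4 + 3×2 + 2×4 + 4×3 + 1×2 = 36; y[4] = 2×2 + 3×4 + 2×2 + 4×4 + 1×3 = 39 → [32, 39, 34, 36, 39]

Linear: [6, 17, 22, 34, 39, 26, 22, 12, 2], Circular: [32, 39, 34, 36, 39]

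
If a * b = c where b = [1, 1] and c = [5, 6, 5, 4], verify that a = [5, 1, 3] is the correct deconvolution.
Forward-compute [5, 1, 3] * [1, 1]: c[0] = 5×1 = 5; c[1] = 5×1 + 1×1 = 6; c[2] = 1×1 + 3×1 = 4; c[3] = 3×1 = 3 → [5, 6, 4, 3]. Does not match given c = [5, 6, 5, 4].

Not verified. [5, 1, 3] * [1, 1] = [5, 6, 4, 3], which differs from [5, 6, 5, 4] at index 2.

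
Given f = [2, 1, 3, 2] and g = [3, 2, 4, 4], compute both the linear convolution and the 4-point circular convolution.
Linear: y_lin[0] = 2×3 = 6; y_lin[1] = 2×2 + 1×3 = 7; y_lin[2] = 2×4 + 1×2 + 3×3 = 19; y_lin[3] = 2×4 + 1×4 + 3×2 + 2×3 = 24; y_lin[4] = 1×4 + 3×4 + 2×2 = 20; y_lin[5] = 3×4 + 2×4 = 20; y_lin[6] = 2×4 = 8 → [6, 7, 19, 24, 20, 20, 8]. Circular (length 4): y[0] = 2×3 + 1×4 + 3×4 + 2×2 = 26; y[1] = 2×2 + 1×3 + 3×4 + 2×4 = 27; y[2] = 2×4 + 1×2 + 3×3 + 2×4 = 27; y[3] = 2×4 + 1×4 + 3×2 + 2×3 = 24 → [26, 27, 27, 24]

Linear: [6, 7, 19, 24, 20, 20, 8], Circular: [26, 27, 27, 24]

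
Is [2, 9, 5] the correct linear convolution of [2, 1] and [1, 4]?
Recompute linear convolution of [2, 1] and [1, 4]: y[0] = 2×1 = 2; y[1] = 2×4 + 1×1 = 9; y[2] = 1×4 = 4 → [2, 9, 4]. Compare to given [2, 9, 5]: they differ at index 2: given 5, correct 4, so answer: No

No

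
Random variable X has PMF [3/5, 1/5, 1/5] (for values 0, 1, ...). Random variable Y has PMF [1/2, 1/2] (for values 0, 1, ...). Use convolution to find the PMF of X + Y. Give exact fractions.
P(X+Y=k) = Σ_i P(X=i)·P(Y=k-i) — a convolution of [3/5, 1/5, 1/5] and [1/2, 1/2]. P(X+Y=0) = (3/5)×(1/2) = 3/10; P(X+Y=1) = (3/5)×(1/2) + (1/5)×(1/2) = 3/10 + 1/10 = 2/5; P(X+Y=2) = (1/5)×(1/2) + (1/5)×(1/2) = 1/10 + 1/10 = 1/5; P(X+Y=3) = (1/5)×(1/2) = 1/10. PMF: [3/10, 2/5, 1/5, 1/10] (sums to 1 ✓)

[3/10, 2/5, 1/5, 1/10]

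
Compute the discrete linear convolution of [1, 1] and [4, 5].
y[0] = 1×4 = 4; y[1] = 1×5 + 1×4 = 9; y[2] = 1×5 = 5

[4, 9, 5]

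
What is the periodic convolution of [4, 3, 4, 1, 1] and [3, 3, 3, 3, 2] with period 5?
Use y[k] = Σ_j a[j]·b[(k-j) mod 5]. y[0] = 4×3 + 3×2 + 4×3 + 1×3 + 1×3 = 36; y[1] = 4×3 + 3×3 + 4×2 + 1×3 + 1×3 = 35; y[2] = 4×3 + 3×3 + 4×3 + 1×2 + 1×3 = 38; y[3] = 4×3 + 3×3 + 4×3 + 1×3 + 1×2 = 38; y[4] = 4×2 + 3×3 + 4×3 + 1×3 + 1×3 = 35. Result: [36, 35, 38, 38, 35]

[36, 35, 38, 38, 35]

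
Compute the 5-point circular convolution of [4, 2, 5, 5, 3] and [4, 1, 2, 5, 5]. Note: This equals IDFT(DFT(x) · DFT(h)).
Either evaluate y[k] = Σ_j x[j]·h[(k-j) mod 5] directly, or use IDFT(DFT(x) · DFT(h)). y[0] = 4×4 + 2×5 + 5×5 + 5×2 + 3×1 = 64; y[1] = 4×1 + 2×4 + 5×5 + 5×5 + 3×2 = 68; y[2] = 4×2 + 2×1 + 5×4 + 5×5 + 3×5 = 70; y[3] = 4×5 + 2×2 + 5×1 + 5×4 + 3×5 = 64; y[4] = 4×5 + 2×5 + 5×2 + 5×1 + 3×4 = 57. Result: [64, 68, 70, 64, 57]

[64, 68, 70, 64, 57]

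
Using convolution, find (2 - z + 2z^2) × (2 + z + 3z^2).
Ascending coefficients: a = [2, -1, 2], b = [2, 1, 3]. c[0] = 2×2 = 4; c[1] = 2×1 + -1×2 = 0; c[2] = 2×3 + -1×1 + 2×2 = 9; c[3] = -1×3 + 2×1 = -1; c[4] = 2×3 = 6. Result coefficients: [4, 0, 9, -1, 6] → 4 + 9z^2 - z^3 + 6z^4

4 + 9z^2 - z^3 + 6z^4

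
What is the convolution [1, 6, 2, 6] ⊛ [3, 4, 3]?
y[0] = 1×3 = 3; y[1] = 1×4 + 6×3 = 22; y[2] = 1×3 + 6×4 + 2×3 = 33; y[3] = 6×3 + 2×4 + 6×3 = 44; y[4] = 2×3 + 6×4 = 30; y[5] = 6×3 = 18

[3, 22, 33, 44, 30, 18]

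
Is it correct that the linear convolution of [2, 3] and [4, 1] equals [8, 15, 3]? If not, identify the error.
Recompute linear convolution of [2, 3] and [4, 1]: y[0] = 2×4 = 8; y[1] = 2×1 + 3×4 = 14; y[2] = 3×1 = 3 → [8, 14, 3]. Compare to given [8, 15, 3]: they differ at index 1: given 15, correct 14, so answer: No

No. Error at index 1: given 15, correct 14.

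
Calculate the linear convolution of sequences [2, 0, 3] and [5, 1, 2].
y[0] = 2×5 = 10; y[1] = 2×1 + 0×5 = 2; y[2] = 2×2 + 0×1 + 3×5 = 19; y[3] = 0×2 + 3×1 = 3; y[4] = 3×2 = 6

[10, 2, 19, 3, 6]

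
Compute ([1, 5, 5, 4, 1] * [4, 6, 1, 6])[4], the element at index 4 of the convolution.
Use y[k] = Σ_i a[i]·b[k-i] at k=4. y[4] = 5×6 + 5×1 + 4×6 + 1×4 = 63

63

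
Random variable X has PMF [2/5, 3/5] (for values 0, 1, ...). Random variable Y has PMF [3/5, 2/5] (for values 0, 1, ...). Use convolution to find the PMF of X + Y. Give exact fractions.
P(X+Y=k) = Σ_i P(X=i)·P(Y=k-i) — a convolution of [2/5, 3/5] and [3/5, 2/5]. P(X+Y=0) = (2/5)×(3/5) = 6/25; P(X+Y=1) = (2/5)×(2/5) + (3/5)×(3/5) = 4/25 + 9/25 = 13/25; P(X+Y=2) = (3/5)×(2/5) = 6/25. PMF: [6/25, 13/25, 6/25] (sums to 1 ✓)

[6/25, 13/25, 6/25]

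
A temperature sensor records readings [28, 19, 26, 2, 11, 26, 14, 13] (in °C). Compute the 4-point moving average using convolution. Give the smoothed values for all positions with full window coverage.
4-point moving average kernel = [1, 1, 1, 1]. Apply in 'valid' mode (full window coverage): avg[0] = (28 + 19 + 26 + 2) / 4 = 18.75; avg[1] = (19 + 26 + 2 + 11) / 4 = 14.5; avg[2] = (26 + 2 + 11 + 26) / 4 = 16.25; avg[3] = (2 + 11 + 26 + 14) / 4 = 13.25; avg[4] = (11 + 26 + 14 + 13) / 4 = 16.0. Smoothed values: [18.75, 14.5, 16.25, 13.25, 16.0]

[18.75, 14.5, 16.25, 13.25, 16.0]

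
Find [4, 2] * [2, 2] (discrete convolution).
y[0] = 4×2 = 8; y[1] = 4×2 + 2×2 = 12; y[2] = 2×2 = 4

[8, 12, 4]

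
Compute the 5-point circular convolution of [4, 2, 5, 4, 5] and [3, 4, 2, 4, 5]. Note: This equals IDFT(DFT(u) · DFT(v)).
Either evaluate y[k] = Σ_j u[j]·v[(k-j) mod 5] directly, or use IDFT(DFT(u) · DFT(v)). y[0] = 4×3 + 2×5 + 5×4 + 4×2 + 5×4 = 70; y[1] = 4×4 + 2×3 + 5×5 + 4×4 + 5×2 = 73; y[2] = 4×2 + 2×4 + 5×3 + 4×5 + 5×4 = 71; y[3] = 4×4 + 2×2 + 5×4 + 4×3 + 5×5 = 77; y[4] = 4×5 + 2×4 + 5×2 + 4×4 + 5×3 = 69. Result: [70, 73, 71, 77, 69]

[70, 73, 71, 77, 69]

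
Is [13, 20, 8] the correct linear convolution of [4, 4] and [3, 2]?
Recompute linear convolution of [4, 4] and [3, 2]: y[0] = 4×3 = 12; y[1] = 4×2 + 4×3 = 20; y[2] = 4×2 = 8 → [12, 20, 8]. Compare to given [13, 20, 8]: they differ at index 0: given 13, correct 12, so answer: No

No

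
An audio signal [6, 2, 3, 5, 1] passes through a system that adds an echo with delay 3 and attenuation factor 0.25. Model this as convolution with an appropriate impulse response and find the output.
Direct-path + delayed-attenuated-path model → impulse response h = [1, 0, 0, 0.25] (1 at lag 0, 0.25 at lag 3). Output y[n] = x[n] + 0.25·x[n - 3] (with x[n] = 0 outside 0..4): y[0] = 6 + 0.25×0 = 6; y[1] = 2 + 0.25×0 = 2; y[2] = 3 + 0.25×0 = 3; y[3] = 5 + 0.25×6 = 6.5; y[4] = 1 + 0.25×2 = 1.5; y[5] = 0 + 0.25×3 = 0.75; y[6] = 0 + 0.25×5 = 1.25; y[7] = 0 + 0.25×1 = 0.25. So y = [6, 2, 3, 6.5, 1.5, 0.75, 1.25, 0.25]

[6, 2, 3, 6.5, 1.5, 0.75, 1.25, 0.25]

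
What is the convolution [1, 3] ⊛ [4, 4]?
y[0] = 1×4 = 4; y[1] = 1×4 + 3×4 = 16; y[2] = 3×4 = 12

[4, 16, 12]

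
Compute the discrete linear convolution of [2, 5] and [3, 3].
y[0] = 2×3 = 6; y[1] = 2×3 + 5×3 = 21; y[2] = 5×3 = 15

[6, 21, 15]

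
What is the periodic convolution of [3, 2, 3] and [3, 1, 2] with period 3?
Use y[k] = Σ_j s[j]·t[(k-j) mod 3]. y[0] = 3×3 + 2×2 + 3×1 = 16; y[1] = 3×1 + 2×3 + 3×2 = 15; y[2] = 3×2 + 2×1 + 3×3 = 17. Result: [16, 15, 17]

[16, 15, 17]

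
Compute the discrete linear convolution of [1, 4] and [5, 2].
y[0] = 1×5 = 5; y[1] = 1×2 + 4×5 = 22; y[2] = 4×2 = 8

[5, 22, 8]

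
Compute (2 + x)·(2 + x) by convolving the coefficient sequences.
Ascending coefficients: a = [2, 1], b = [2, 1]. c[0] = 2×2 = 4; c[1] = 2×1 + 1×2 = 4; c[2] = 1×1 = 1. Result coefficients: [4, 4, 1] → 4 + 4x + x^2

4 + 4x + x^2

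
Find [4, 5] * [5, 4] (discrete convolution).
y[0] = 4×5 = 20; y[1] = 4×4 + 5×5 = 41; y[2] = 5×4 = 20

[20, 41, 20]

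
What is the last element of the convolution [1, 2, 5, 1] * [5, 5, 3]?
Use y[k] = Σ_i a[i]·b[k-i] at k=5. y[5] = 1×3 = 3

3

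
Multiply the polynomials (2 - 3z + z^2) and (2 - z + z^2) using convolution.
Ascending coefficients: a = [2, -3, 1], b = [2, -1, 1]. c[0] = 2×2 = 4; c[1] = 2×-1 + -3×2 = -8; c[2] = 2×1 + -3×-1 + 1×2 = 7; c[3] = -3×1 + 1×-1 = -4; c[4] = 1×1 = 1. Result coefficients: [4, -8, 7, -4, 1] → 4 - 8z + 7z^2 - 4z^3 + z^4

4 - 8z + 7z^2 - 4z^3 + z^4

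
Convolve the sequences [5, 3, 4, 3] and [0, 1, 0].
y[0] = 5×0 = 0; y[1] = 5×1 + 3×0 = 5; y[2] = 5×0 + 3×1 + 4×0 = 3; y[3] = 3×0 + 4×1 + 3×0 = 4; y[4] = 4×0 + 3×1 = 3; y[5] = 3×0 = 0

[0, 5, 3, 4, 3, 0]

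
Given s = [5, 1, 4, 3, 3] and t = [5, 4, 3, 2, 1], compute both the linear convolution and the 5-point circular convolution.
Linear: y_lin[0] = 5×5 = 25; y_lin[1] = 5×4 + 1×5 = 25; y_lin[2] = 5×3 + 1×4 + 4×5 = 39; y_lin[3] = 5×2 + 1×3 + 4×4 + 3×5 = 44; y_lin[4] = 5×1 + 1×2 + 4×3 + 3×4 + 3×5 = 46; y_lin[5] = 1×1 + 4×2 + 3×3 + 3×4 = 30; y_lin[6] = 4×1 + 3×2 + 3×3 = 19; y_lin[7] = 3×1 + 3×2 = 9; y_lin[8] = 3×1 = 3 → [25, 25, 39, 44, 46, 30, 19, 9, 3]. Circular (length 5): y[0] = 5×5 + 1×1 + 4×2 + 3×3 + 3×4 = 55; y[1] = 5×4 + 1×5 + 4×1 + 3×2 + 3×3 = 44; y[2] = 5×3 + 1×4 + 4×5 + 3×1 + 3×2 = 48; y[3] = 5×2 + 1×3 + 4×4 + 3×5 + 3×1 = 47; y[4] = 5×1 + 1×2 + 4×3 + 3×4 + 3×5 = 46 → [55, 44, 48, 47, 46]

Linear: [25, 25, 39, 44, 46, 30, 19, 9, 3], Circular: [55, 44, 48, 47, 46]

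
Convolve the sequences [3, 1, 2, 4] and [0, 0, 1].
y[0] = 3×0 = 0; y[1] = 3×0 + 1×0 = 0; y[2] = 3×1 + 1×0 + 2×0 = 3; y[3] = 1×1 + 2×0 + 4×0 = 1; y[4] = 2×1 + 4×0 = 2; y[5] = 4×1 = 4

[0, 0, 3, 1, 2, 4]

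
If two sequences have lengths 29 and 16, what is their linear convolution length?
Linear/full convolution length: m + n - 1 = 29 + 16 - 1 = 44

44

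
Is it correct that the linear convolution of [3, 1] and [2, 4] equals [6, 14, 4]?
Recompute linear convolution of [3, 1] and [2, 4]: y[0] = 3×2 = 6; y[1] = 3×4 + 1×2 = 14; y[2] = 1×4 = 4 → [6, 14, 4]. Given [6, 14, 4] matches, so answer: Yes

Yes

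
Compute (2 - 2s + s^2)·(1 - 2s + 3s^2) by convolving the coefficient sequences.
Ascending coefficients: a = [2, -2, 1], b = [1, -2, 3]. c[0] = 2×1 = 2; c[1] = 2×-2 + -2×1 = -6; c[2] = 2×3 + -2×-2 + 1×1 = 11; c[3] = -2×3 + 1×-2 = -8; c[4] = 1×3 = 3. Result coefficients: [2, -6, 11, -8, 3] → 2 - 6s + 11s^2 - 8s^3 + 3s^4

2 - 6s + 11s^2 - 8s^3 + 3s^4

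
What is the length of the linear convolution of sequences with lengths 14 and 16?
Linear/full convolution length: m + n - 1 = 14 + 16 - 1 = 29

29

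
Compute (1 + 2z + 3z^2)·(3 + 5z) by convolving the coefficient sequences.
Ascending coefficients: a = [1, 2, 3], b = [3, 5]. c[0] = 1×3 = 3; c[1] = 1×5 + 2×3 = 11; c[2] = 2×5 + 3×3 = 19; c[3] = 3×5 = 15. Result coefficients: [3, 11, 19, 15] → 3 + 11z + 19z^2 + 15z^3

3 + 11z + 19z^2 + 15z^3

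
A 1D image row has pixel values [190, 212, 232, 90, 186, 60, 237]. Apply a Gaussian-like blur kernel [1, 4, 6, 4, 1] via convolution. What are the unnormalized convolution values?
Convolve image row [190, 212, 232, 90, 186, 60, 237] with kernel [1, 4, 6, 4, 1]: y[0] = 190×1 = 190; y[1] = 190×4 + 212×1 = 972; y[2] = 190×6 + 212×4 + 232×1 = 2220; y[3] = 190×4 + 212×6 + 232×4 + 90×1 = 3050; y[4] = 190×1 + 212×4 + 232×6 + 90×4 + 186×1 = 2976; y[5] = 212×1 + 232×4 + 90×6 + 186×4 + 60×1 = 2484; y[6] = 232×1 + 90×4 + 186×6 + 60×4 + 237×1 = 2185; y[7] = 90×1 + 186×4 + 60×6 + 237×4 = 2142; y[8] = 186×1 + 60×4 + 237×6 = 1848; y[9] = 60×1 + 237×4 = 1008; y[10] = 237×1 = 237 → [190, 972, 2220, 3050, 2976, 2484, 2185, 2142, 1848, 1008, 237]. Normalization factor = sum(kernel) = 16.

[190, 972, 2220, 3050, 2976, 2484, 2185, 2142, 1848, 1008, 237]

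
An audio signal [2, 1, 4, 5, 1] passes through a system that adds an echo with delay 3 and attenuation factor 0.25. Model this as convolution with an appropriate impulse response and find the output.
Direct-path + delayed-attenuated-path model → impulse response h = [1, 0, 0, 0.25] (1 at lag 0, 0.25 at lag 3). Output y[n] = x[n] + 0.25·x[n - 3] (with x[n] = 0 outside 0..4): y[0] = 2 + 0.25×0 = 2; y[1] = 1 + 0.25×0 = 1; y[2] = 4 + 0.25×0 = 4; y[3] = 5 + 0.25×2 = 5.5; y[4] = 1 + 0.25×1 = 1.25; y[5] = 0 + 0.25×4 = 1.0; y[6] = 0 + 0.25×5 = 1.25; y[7] = 0 + 0.25×1 = 0.25. So y = [2, 1, 4, 5.5, 1.25, 1.0, 1.25, 0.25]

[2, 1, 4, 5.5, 1.25, 1.0, 1.25, 0.25]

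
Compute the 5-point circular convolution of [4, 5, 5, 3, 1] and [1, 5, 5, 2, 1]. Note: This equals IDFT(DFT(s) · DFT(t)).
Either evaluate y[k] = Σ_j s[j]·t[(k-j) mod 5] directly, or use IDFT(DFT(s) · DFT(t)). y[0] = 4×1 + 5×1 + 5×2 + 3×5 + 1×5 = 39; y[1] = 4×5 + 5×1 + 5×1 + 3×2 + 1×5 = 41; y[2] = 4×5 + 5×5 + 5×1 + 3×1 + 1×2 = 55; y[3] = 4×2 + 5×5 + 5×5 + 3×1 + 1×1 = 62; y[4] = 4×1 + 5×2 + 5×5 + 3×5 + 1×1 = 55. Result: [39, 41, 55, 62, 55]

[39, 41, 55, 62, 55]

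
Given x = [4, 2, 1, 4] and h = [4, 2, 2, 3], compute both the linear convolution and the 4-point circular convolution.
Linear: y_lin[0] = 4×4 = 16; y_lin[1] = 4×2 + 2×4 = 16; y_lin[2] = 4×2 + 2×2 + 1×4 = 16; y_lin[3] = 4×3 + 2×2 + 1×2 + 4×4 = 34; y_lin[4] = 2×3 + 1×2 + 4×2 = 16; y_lin[5] = 1×3 + 4×2 = 11; y_lin[6] = 4×3 = 12 → [16, 16, 16, 34, 16, 11, 12]. Circular (length 4): y[0] = 4×4 + 2×3 + 1×2 + 4×2 = 32; y[1] = 4×2 + 2×4 + 1×3 + 4×2 = 27; y[2] = 4×2 + 2×2 + 1×4 + 4×3 = 28; y[3] = 4×3 + 2×2 + 1×2 + 4×4 = 34 → [32, 27, 28, 34]

Linear: [16, 16, 16, 34, 16, 11, 12], Circular: [32, 27, 28, 34]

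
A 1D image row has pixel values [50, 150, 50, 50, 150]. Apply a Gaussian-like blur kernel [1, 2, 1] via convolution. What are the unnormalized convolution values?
Convolve image row [50, 150, 50, 50, 150] with kernel [1, 2, 1]: y[0] = 50×1 = 50; y[1] = 50×2 + 150×1 = 250; y[2] = 50×1 + 150×2 + 50×1 = 400; y[3] = 150×1 + 50×2 + 50×1 = 300; y[4] = 50×1 + 50×2 + 150×1 = 300; y[5] = 50×1 + 150×2 = 350; y[6] = 150×1 = 150 → [50, 250, 400, 300, 300, 350, 150]. Normalization factor = sum(kernel) = 4.

[50, 250, 400, 300, 300, 350, 150]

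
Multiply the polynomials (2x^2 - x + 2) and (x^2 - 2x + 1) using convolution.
Ascending coefficients: a = [2, -1, 2], b = [1, -2, 1]. c[0] = 2×1 = 2; c[1] = 2×-2 + -1×1 = -5; c[2] = 2×1 + -1×-2 + 2×1 = 6; c[3] = -1×1 + 2×-2 = -5; c[4] = 2×1 = 2. Result coefficients: [2, -5, 6, -5, 2] → 2x^4 - 5x^3 + 6x^2 - 5x + 2

2x^4 - 5x^3 + 6x^2 - 5x + 2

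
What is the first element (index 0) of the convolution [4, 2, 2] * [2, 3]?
Use y[k] = Σ_i a[i]·b[k-i] at k=0. y[0] = 4×2 = 8

8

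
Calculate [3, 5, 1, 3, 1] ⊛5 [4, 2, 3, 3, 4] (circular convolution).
Use y[k] = Σ_j s[j]·t[(k-j) mod 5]. y[0] = 3×4 + 5×4 + 1×3 + 3×3 + 1×2 = 46; y[1] = 3×2 + 5×4 + 1×4 + 3×3 + 1×3 = 42; y[2] = 3×3 + 5×2 + 1×4 + 3×4 + 1×3 = 38; y[3] = 3×3 + 5×3 + 1×2 + 3×4 + 1×4 = 42; y[4] = 3×4 + 5×3 + 1×3 + 3×2 + 1×4 = 40. Result: [46, 42, 38, 42, 40]

[46, 42, 38, 42, 40]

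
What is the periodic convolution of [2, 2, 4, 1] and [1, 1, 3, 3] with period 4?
Use y[k] = Σ_j x[j]·h[(k-j) mod 4]. y[0] = 2×1 + 2×3 + 4×3 + 1×1 = 21; y[1] = 2×1 + 2×1 + 4×3 + 1×3 = 19; y[2] = 2×3 + 2×1 + 4×1 + 1×3 = 15; y[3] = 2×3 + 2×3 + 4×1 + 1×1 = 17. Result: [21, 19, 15, 17]

[21, 19, 15, 17]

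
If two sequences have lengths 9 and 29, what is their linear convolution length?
Linear/full convolution length: m + n - 1 = 9 + 29 - 1 = 37

37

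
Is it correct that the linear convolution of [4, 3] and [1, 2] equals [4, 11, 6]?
Recompute linear convolution of [4, 3] and [1, 2]: y[0] = 4×1 = 4; y[1] = 4×2 + 3×1 = 11; y[2] = 3×2 = 6 → [4, 11, 6]. Given [4, 11, 6] matches, so answer: Yes

Yes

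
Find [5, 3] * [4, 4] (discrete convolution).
y[0] = 5×4 = 20; y[1] = 5×4 + 3×4 = 32; y[2] = 3×4 = 12

[20, 32, 12]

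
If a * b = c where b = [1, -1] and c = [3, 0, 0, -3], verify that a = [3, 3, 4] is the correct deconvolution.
Forward-compute [3, 3, 4] * [1, -1]: c[0] = 3×1 = 3; c[1] = 3×-1 + 3×1 = 0; c[2] = 3×-1 + 4×1 = 1; c[3] = 4×-1 = -4 → [3, 0, 1, -4]. Does not match given c = [3, 0, 0, -3].

Not verified. [3, 3, 4] * [1, -1] = [3, 0, 1, -4], which differs from [3, 0, 0, -3] at index 2.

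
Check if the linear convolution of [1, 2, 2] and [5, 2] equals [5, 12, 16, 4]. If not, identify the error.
Recompute linear convolution of [1, 2, 2] and [5, 2]: y[0] = 1×5 = 5; y[1] = 1×2 + 2×5 = 12; y[2] = 2×2 + 2×5 = 14; y[3] = 2×2 = 4 → [5, 12, 14, 4]. Compare to given [5, 12, 16, 4]: they differ at index 2: given 16, correct 14, so answer: No

No. Error at index 2: given 16, correct 14.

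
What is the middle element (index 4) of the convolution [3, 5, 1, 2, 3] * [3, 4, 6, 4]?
Use y[k] = Σ_i a[i]·b[k-i] at k=4. y[4] = 5×4 + 1×6 + 2×4 + 3×3 = 43

43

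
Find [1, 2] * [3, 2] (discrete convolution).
y[0] = 1×3 = 3; y[1] = 1×2 + 2×3 = 8; y[2] = 2×2 = 4

[3, 8, 4]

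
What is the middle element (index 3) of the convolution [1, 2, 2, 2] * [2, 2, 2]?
Use y[k] = Σ_i a[i]·b[k-i] at k=3. y[3] = 2×2 + 2×2 + 2×2 = 12

12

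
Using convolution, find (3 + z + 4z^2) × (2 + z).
Ascending coefficients: a = [3, 1, 4], b = [2, 1]. c[0] = 3×2 = 6; c[1] = 3×1 + 1×2 = 5; c[2] = 1×1 + 4×2 = 9; c[3] = 4×1 = 4. Result coefficients: [6, 5, 9, 4] → 6 + 5z + 9z^2 + 4z^3

6 + 5z + 9z^2 + 4z^3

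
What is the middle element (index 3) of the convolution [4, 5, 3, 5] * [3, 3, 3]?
Use y[k] = Σ_i a[i]·b[k-i] at k=3. y[3] = 5×3 + 3×3 + 5×3 = 39

39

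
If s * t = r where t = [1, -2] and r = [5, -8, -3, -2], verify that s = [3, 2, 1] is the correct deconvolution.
Forward-compute [3, 2, 1] * [1, -2]: r[0] = 3×1 = 3; r[1] = 3×-2 + 2×1 = -4; r[2] = 2×-2 + 1×1 = -3; r[3] = 1×-2 = -2 → [3, -4, -3, -2]. Does not match given r = [5, -8, -3, -2].

Not verified. [3, 2, 1] * [1, -2] = [3, -4, -3, -2], which differs from [5, -8, -3, -2] at index 0.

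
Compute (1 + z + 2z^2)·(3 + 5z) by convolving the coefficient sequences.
Ascending coefficients: a = [1, 1, 2], b = [3, 5]. c[0] = 1×3 = 3; c[1] = 1×5 + 1×3 = 8; c[2] = 1×5 + 2×3 = 11; c[3] = 2×5 = 10. Result coefficients: [3, 8, 11, 10] → 3 + 8z + 11z^2 + 10z^3

3 + 8z + 11z^2 + 10z^3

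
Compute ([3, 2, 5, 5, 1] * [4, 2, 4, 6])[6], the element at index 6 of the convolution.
Use y[k] = Σ_i a[i]·b[k-i] at k=6. y[6] = 5×6 + 1×4 = 34

34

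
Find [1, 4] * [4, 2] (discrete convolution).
y[0] = 1×4 = 4; y[1] = 1×2 + 4×4 = 18; y[2] = 4×2 = 8

[4, 18, 8]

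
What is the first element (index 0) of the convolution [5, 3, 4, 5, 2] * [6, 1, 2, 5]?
Use y[k] = Σ_i a[i]·b[k-i] at k=0. y[0] = 5×6 = 30

30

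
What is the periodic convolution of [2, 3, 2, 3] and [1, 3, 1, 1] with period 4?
Use y[k] = Σ_j a[j]·b[(k-j) mod 4]. y[0] = 2×1 + 3×1 + 2×1 + 3×3 = 16; y[1] = 2×3 + 3×1 + 2×1 + 3×1 = 14; y[2] = 2×1 + 3×3 + 2×1 + 3×1 = 16; y[3] = 2×1 + 3×1 + 2×3 + 3×1 = 14. Result: [16, 14, 16, 14]

[16, 14, 16, 14]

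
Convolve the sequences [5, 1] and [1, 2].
y[0] = 5×1 = 5; y[1] = 5×2 + 1×1 = 11; y[2] = 1×2 = 2

[5, 11, 2]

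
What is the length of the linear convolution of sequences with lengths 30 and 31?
Linear/full convolution length: m + n - 1 = 30 + 31 - 1 = 60

60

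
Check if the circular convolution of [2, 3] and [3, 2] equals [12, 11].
Recompute circular convolution of [2, 3] and [3, 2]: y[0] = 2×3 + 3×2 = 12; y[1] = 2×2 + 3×3 = 13 → [12, 13]. Compare to given [12, 11]: they differ at index 1: given 11, correct 13, so answer: No

No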